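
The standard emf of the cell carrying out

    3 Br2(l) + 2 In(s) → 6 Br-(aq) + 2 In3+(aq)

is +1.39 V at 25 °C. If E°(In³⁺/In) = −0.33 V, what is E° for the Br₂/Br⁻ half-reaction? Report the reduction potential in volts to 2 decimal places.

+1.06 V

In the reaction as written the Br₂/Br⁻ couple is reduced (cathode) and In³⁺/In is oxidized (anode), so E°cell = E°(Br₂/Br⁻) − E°(In³⁺/In).
E°(Br₂/Br⁻) = E°cell + E°(anode) = +1.39 + (−0.33) = +1.06 V.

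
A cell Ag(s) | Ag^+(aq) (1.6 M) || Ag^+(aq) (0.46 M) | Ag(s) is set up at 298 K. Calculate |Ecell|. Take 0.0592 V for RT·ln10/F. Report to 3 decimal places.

0.032 V

For a concentration cell E°cell = 0, since both electrodes use the same couple.
The compartment with the higher Ag^+(aq) concentration (1.6 M) acts as the cathode; ions are reduced there and produced at the dilute (0.46 M) anode.
With n = 1, Ecell = −(0.0592/1)·log([dilute]/[conc]) = −(0.0592/1)·log(0.46/1.6) = +0.032 V.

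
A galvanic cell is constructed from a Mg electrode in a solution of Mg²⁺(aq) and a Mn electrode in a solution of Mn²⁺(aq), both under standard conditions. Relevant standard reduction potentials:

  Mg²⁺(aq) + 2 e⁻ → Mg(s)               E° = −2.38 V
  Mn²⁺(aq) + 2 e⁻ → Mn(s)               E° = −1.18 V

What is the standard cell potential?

The Mn²⁺/Mn couple has the higher E°, so Mn ion is reduced (cathode) and Mg is oxidized (anode).
E°cell = E°(cathode) − E°(anode) = −1.18 − (−2.38) = +1.20 V.

+1.20 V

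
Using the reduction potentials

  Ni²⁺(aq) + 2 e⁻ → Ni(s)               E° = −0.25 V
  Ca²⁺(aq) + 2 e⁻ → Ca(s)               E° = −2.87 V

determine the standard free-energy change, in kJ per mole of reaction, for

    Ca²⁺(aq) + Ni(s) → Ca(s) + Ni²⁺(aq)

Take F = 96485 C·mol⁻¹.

+506 kJ/mol

In the reaction as written Ca²⁺(aq) is reduced, so the Ca²⁺/Ca couple is the cathode and Ni²⁺/Ni is the anode.
E°cell = −2.87 − (−0.25) = −2.62 V; balancing electrons gives n = 2.
ΔG° = −nFE°cell = −(2)(96485)(−2.62) J/mol = +506 kJ/mol.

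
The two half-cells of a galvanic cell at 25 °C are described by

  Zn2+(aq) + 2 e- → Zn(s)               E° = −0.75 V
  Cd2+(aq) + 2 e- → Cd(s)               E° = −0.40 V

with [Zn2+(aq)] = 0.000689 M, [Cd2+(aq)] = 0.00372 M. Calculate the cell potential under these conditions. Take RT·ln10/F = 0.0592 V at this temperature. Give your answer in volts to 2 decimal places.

+0.37 V

Cd²⁺/Cd is reduced (cathode, E° = −0.40 V) and Zn²⁺/Zn is oxidized (anode).
The standard potential is −0.40 − (−0.75) = +0.35 V and the balanced reaction transfers n = 2 electrons.
For the overall reaction Cd2+(aq) + Zn(s) → Cd(s) + Zn2+(aq), Q = [Zn2+(aq)] / [Cd2+(aq)] = 0.185, giving log Q = −0.732.
Applying E = E° − (RT ln10/nF)·log Q gives +0.35 − (0.0592/2)(−0.732) = +0.37 V.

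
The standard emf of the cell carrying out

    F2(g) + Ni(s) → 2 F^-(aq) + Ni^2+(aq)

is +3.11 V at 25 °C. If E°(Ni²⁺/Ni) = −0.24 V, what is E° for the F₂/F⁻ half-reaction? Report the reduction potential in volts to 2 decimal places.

In the reaction as written the F₂/F⁻ couple is reduced (cathode) and Ni²⁺/Ni is oxidized (anode), so E°cell = E°(F₂/F⁻) − E°(Ni²⁺/Ni).
E°(F₂/F⁻) = E°cell + E°(anode) = +3.11 + (−0.24) = +2.87 V.

+2.87 V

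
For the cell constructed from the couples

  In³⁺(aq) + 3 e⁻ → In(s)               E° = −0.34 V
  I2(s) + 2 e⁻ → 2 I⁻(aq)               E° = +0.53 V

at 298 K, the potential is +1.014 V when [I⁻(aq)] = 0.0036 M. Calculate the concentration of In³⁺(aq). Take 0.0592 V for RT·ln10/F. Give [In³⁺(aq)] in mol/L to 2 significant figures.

1.1 M

The I₂/I⁻ couple has the larger reduction potential, so it is the cathode: E°cell = +0.53 − (−0.34) = +0.87 V and n = 6.
From the Nernst equation, log Q = n(E° − E)/0.0592 = 6·(+0.87 − (+1.014))/0.0592 = −14.595.
The balanced reaction is 3 I2(s) + 2 In(s) → 6 I⁻(aq) + 2 In³⁺(aq), so Q = [I⁻(aq)]^6·[In³⁺(aq)]^2.
Substituting the known concentrations and solving, log [In³⁺(aq)] = 0.034 and [In³⁺(aq)] = 1.1 M.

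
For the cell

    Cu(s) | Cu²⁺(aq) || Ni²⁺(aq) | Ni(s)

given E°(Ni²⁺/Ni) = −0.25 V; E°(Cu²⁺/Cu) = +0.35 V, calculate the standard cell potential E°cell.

By convention the left-hand electrode in cell notation is the anode (oxidation) and the right-hand electrode is the cathode (reduction).
E°cell = E°(right) − E°(left) = −0.25 − (+0.35) = −0.60 V.
The negative sign shows that, as written, the cell would require an external voltage to drive the reaction.

−0.60 V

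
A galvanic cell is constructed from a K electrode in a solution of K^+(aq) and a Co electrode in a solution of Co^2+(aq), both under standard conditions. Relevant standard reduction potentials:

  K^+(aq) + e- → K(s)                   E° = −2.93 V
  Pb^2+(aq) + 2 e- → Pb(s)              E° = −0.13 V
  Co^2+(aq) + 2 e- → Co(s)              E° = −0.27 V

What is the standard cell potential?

Of the two couples in this cell, the one with the more positive reduction potential is reduced at the cathode: here that is Co²⁺/Co (−0.27 V); K⁺/K (−2.93 V) is the anode.
E°cell = E°(cathode) − E°(anode) = −0.27 − (−2.93) = +2.66 V.

+2.66 V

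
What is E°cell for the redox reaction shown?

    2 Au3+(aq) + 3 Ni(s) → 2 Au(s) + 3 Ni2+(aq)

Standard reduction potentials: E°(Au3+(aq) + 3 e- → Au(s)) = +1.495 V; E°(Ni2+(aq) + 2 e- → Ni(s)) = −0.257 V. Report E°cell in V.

+1.752 V

Au3+(aq) gains electrons, so the Au³⁺/Au couple is the cathode; the Ni²⁺/Ni couple is the anode.
E°cell = E°(cathode) − E°(anode) = +1.495 − (−0.257) = +1.752 V.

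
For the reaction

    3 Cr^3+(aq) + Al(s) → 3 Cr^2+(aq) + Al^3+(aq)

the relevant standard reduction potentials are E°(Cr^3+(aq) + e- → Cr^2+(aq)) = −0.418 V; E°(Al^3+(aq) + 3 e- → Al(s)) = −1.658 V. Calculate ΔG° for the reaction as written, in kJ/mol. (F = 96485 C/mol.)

−359 kJ/mol

In the reaction as written Cr^3+(aq) is reduced, so the Cr³⁺/Cr²⁺ couple is the cathode and Al³⁺/Al is the anode.
E°cell = −0.418 − (−1.658) = +1.240 V; balancing electrons gives n = 3.
ΔG° = −nFE°cell = −(3)(96485)(+1.240) J/mol = −359 kJ/mol.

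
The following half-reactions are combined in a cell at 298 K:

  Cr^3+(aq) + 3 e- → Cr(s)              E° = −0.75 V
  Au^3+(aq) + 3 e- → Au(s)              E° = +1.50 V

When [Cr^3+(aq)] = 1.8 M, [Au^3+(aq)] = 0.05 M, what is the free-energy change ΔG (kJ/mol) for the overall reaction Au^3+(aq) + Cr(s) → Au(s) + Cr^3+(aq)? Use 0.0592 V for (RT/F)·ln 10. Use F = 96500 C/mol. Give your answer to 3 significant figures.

−642 kJ/mol

With Au³⁺/Au reduced at the cathode, E°cell = +1.50 − (−0.75) = +2.25 V and n = 3.
Here Q = [Cr^3+(aq)] / [Au^3+(aq)] = 36 (log Q = 1.556), giving E = +2.25 − (0.0592/3)·(1.556) = +2.2193 V.
Then ΔG = −nFE = −3 × 96500 × +2.2193 J/mol = −642 kJ/mol.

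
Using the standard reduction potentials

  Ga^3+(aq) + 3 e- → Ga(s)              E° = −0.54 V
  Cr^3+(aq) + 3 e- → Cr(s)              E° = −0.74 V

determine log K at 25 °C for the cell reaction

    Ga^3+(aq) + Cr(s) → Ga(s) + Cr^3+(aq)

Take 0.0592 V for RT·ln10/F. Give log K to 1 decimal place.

log K = 10.1

The Ga³⁺/Ga couple is reduced (cathode); E°cell = −0.54 − (−0.74) = +0.20 V with n = 3.
At equilibrium E = 0, so log K = nE°cell / 0.0592 = (3)(+0.20) / 0.0592 = 10.1.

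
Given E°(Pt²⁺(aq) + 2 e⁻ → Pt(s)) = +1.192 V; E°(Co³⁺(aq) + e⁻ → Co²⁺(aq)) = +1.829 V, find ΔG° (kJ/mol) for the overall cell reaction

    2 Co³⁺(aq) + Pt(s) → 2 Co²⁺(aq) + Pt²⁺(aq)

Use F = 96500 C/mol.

In the reaction as written Co³⁺(aq) is reduced, so the Co³⁺/Co²⁺ couple is the cathode and Pt²⁺/Pt is the anode.
E°cell = +1.829 − (+1.192) = +0.637 V; balancing electrons gives n = 2.
ΔG° = −nFE°cell = −(2)(96500)(+0.637) J/mol = −123 kJ/mol.

−123 kJ/mol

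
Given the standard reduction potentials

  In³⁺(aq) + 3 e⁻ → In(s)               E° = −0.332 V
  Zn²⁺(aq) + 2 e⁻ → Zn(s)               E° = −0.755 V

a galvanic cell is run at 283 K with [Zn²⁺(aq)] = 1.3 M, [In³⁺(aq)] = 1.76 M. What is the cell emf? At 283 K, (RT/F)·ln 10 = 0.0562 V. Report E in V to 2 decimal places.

Since E°(In³⁺/In) > E°(Zn²⁺/Zn), In³⁺/In serves as the cathode.
The standard potential is −0.332 − (−0.755) = +0.423 V and the balanced reaction transfers n = 6 electrons.
The balanced reaction is 2 In³⁺(aq) + 3 Zn(s) → 2 In(s) + 3 Zn²⁺(aq), so Q = [Zn²⁺(aq)]^3 / [In³⁺(aq)]^2 = 0.709 and log Q = −0.149.
By the Nernst equation, E = +0.423 − (0.0562/6)·(−0.149) = +0.42 V.

+0.42 V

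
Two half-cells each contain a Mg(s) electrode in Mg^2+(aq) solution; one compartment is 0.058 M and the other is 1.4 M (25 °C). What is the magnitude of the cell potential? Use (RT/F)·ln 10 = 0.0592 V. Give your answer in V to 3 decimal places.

For a concentration cell E°cell = 0, since both electrodes use the same couple.
The compartment with the higher Mg^2+(aq) concentration (1.4 M) acts as the cathode; ions are reduced there and produced at the dilute (0.058 M) anode.
With n = 2, Ecell = −(0.0592/2)·log([dilute]/[conc]) = −(0.0592/2)·log(0.058/1.4) = +0.041 V.

0.041 V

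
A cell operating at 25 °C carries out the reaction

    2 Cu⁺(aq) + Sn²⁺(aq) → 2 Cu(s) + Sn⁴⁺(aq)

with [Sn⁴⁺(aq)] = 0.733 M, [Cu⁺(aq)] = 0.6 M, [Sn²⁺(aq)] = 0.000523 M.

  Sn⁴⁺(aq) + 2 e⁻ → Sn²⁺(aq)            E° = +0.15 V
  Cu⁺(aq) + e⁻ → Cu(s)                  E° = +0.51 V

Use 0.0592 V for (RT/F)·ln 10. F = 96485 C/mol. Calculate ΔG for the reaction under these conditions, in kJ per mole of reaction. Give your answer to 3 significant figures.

−49.0 kJ/mol

E°cell = +0.51 − (+0.15) = +0.36 V; the balanced reaction transfers n = 2 electrons.
Here Q = [Sn⁴⁺(aq)] / ([Cu⁺(aq)]^2·[Sn²⁺(aq)]) = 3.89×10^3 (log Q = 3.590), giving E = +0.36 − (0.0592/2)·(3.590) = +0.2537 V.
Then ΔG = −nFE = −2 × 96485 × +0.2537 J/mol = −49.0 kJ/mol.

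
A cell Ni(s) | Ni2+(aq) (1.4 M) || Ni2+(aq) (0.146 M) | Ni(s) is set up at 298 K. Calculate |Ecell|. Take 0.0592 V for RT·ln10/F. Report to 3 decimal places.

0.029 V

For a concentration cell E°cell = 0, since both electrodes use the same couple.
The compartment with the higher Ni2+(aq) concentration (1.4 M) acts as the cathode; ions are reduced there and produced at the dilute (0.146 M) anode.
With n = 2, Ecell = −(0.0592/2)·log([dilute]/[conc]) = −(0.0592/2)·log(0.146/1.4) = +0.029 V.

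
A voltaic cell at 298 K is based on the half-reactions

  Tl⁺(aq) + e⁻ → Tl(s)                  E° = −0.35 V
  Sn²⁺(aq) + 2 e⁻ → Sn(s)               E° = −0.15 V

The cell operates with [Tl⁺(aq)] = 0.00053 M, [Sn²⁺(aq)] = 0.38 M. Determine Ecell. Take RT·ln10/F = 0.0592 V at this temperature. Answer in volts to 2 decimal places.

Sn²⁺/Sn is reduced (cathode, E° = −0.15 V) and Tl⁺/Tl is oxidized (anode).
The standard potential is −0.15 − (−0.35) = +0.20 V and the balanced reaction transfers n = 2 electrons.
Balancing gives Sn²⁺(aq) + 2 Tl(s) → Sn(s) + 2 Tl⁺(aq); hence Q = [Tl⁺(aq)]^2 / [Sn²⁺(aq)] = 7.39×10^−7 (log Q = −6.131).
By the Nernst equation, E = +0.20 − (0.0592/2)·(−6.131) = +0.38 V.

+0.38 V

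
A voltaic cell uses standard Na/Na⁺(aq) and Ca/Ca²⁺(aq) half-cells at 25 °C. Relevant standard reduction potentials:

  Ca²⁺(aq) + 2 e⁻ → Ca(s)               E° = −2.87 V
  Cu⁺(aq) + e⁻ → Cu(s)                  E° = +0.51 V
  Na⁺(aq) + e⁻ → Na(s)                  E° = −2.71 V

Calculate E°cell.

+0.16 V

The Na⁺/Na couple has the higher E°, so Na ion is reduced (cathode) and Ca is oxidized (anode).
E°cell = E°(cathode) − E°(anode) = −2.71 − (−2.87) = +0.16 V.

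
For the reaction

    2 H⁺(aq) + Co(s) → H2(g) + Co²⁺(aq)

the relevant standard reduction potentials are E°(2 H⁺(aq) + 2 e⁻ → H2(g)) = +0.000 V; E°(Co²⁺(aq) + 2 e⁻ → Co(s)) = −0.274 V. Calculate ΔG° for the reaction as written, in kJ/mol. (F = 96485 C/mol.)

−52.9 kJ/mol

In the reaction as written H⁺(aq) is reduced, so the 2H⁺/H₂ couple is the cathode and Co²⁺/Co is the anode.
E°cell = +0.000 − (−0.274) = +0.274 V; balancing electrons gives n = 2.
ΔG° = −nFE°cell = −(2)(96485)(+0.274) J/mol = −52.9 kJ/mol.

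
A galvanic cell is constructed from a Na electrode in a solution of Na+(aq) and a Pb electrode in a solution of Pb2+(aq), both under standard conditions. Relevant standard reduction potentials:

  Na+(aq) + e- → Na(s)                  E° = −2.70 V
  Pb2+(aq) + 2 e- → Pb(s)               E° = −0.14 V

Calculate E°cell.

+2.56 V

The Pb²⁺/Pb couple has the higher E°, so Pb ion is reduced (cathode) and Na is oxidized (anode).
E°cell = E°(cathode) − E°(anode) = −0.14 − (−2.70) = +2.56 V.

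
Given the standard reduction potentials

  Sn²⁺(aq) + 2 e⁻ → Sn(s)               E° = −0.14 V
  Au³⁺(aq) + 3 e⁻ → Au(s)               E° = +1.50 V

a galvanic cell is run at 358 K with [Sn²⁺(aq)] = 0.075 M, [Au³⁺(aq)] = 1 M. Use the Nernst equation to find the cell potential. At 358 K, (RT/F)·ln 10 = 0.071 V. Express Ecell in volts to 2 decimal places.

+1.68 V

Au³⁺/Au is reduced (cathode, E° = +1.50 V) and Sn²⁺/Sn is oxidized (anode).
The standard potential is +1.50 − (−0.14) = +1.64 V and the balanced reaction transfers n = 6 electrons.
Balancing gives 2 Au³⁺(aq) + 3 Sn(s) → 2 Au(s) + 3 Sn²⁺(aq); hence Q = [Sn²⁺(aq)]^3 / [Au³⁺(aq)]^2 = 0.000422 (log Q = −3.375).
E = E° − (0.071/n)·log Q = +1.64 − (0.071/6)(−3.375) = +1.68 V.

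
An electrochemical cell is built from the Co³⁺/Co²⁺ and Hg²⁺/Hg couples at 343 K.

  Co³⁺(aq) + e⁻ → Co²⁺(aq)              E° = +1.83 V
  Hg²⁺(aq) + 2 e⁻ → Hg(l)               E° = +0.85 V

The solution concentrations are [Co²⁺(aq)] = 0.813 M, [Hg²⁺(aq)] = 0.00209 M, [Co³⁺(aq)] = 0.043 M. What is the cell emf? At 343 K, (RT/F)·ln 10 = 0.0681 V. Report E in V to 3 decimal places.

The Co³⁺/Co²⁺ couple has the more positive E°, so it is the cathode; Hg²⁺/Hg is the anode.
The standard potential is +1.83 − (+0.85) = +0.98 V and the balanced reaction transfers n = 2 electrons.
Balancing gives 2 Co³⁺(aq) + Hg(l) → 2 Co²⁺(aq) + Hg²⁺(aq); hence Q = ([Co²⁺(aq)]^2·[Hg²⁺(aq)]) / [Co³⁺(aq)]^2 = 0.747 (log Q = −0.127).
By the Nernst equation, E = +0.98 − (0.0681/2)·(−0.127) = +0.984 V.

+0.984 V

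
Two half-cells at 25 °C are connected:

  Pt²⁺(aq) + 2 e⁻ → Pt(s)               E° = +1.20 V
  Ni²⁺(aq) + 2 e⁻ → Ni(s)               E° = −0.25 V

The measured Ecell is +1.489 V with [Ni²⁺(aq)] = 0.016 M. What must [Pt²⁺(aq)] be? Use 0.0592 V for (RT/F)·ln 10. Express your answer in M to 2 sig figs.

Pt²⁺/Pt is the cathode (higher E°); E°cell = +1.20 − (−0.25) = +1.45 V with n = 2.
Rearranging E = E° − (0.0592/n)·log Q gives log Q = 2(+1.45 − (+1.489))/0.0592 = −1.318.
For Pt²⁺(aq) + Ni(s) → Pt(s) + Ni²⁺(aq), the reaction quotient is Q = [Ni²⁺(aq)] / [Pt²⁺(aq)].
Substituting the known concentrations and solving, log [Pt²⁺(aq)] = −0.478 and [Pt²⁺(aq)] = 0.33 M.

0.33 M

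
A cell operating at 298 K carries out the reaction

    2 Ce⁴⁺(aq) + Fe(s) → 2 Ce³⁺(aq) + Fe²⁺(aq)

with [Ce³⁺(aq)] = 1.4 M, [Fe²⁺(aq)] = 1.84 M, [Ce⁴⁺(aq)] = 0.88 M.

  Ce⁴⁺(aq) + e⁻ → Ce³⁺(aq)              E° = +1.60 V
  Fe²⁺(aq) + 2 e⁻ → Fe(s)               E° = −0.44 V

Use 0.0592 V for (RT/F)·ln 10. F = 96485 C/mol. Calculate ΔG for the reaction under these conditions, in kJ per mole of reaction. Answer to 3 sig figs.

−390 kJ/mol

With Ce⁴⁺/Ce³⁺ reduced at the cathode, E°cell = +1.60 − (−0.44) = +2.04 V and n = 2.
Here Q = ([Ce³⁺(aq)]^2·[Fe²⁺(aq)]) / [Ce⁴⁺(aq)]^2 = 4.66 (log Q = 0.668), giving E = +2.04 − (0.0592/2)·(0.668) = +2.0202 V.
Finally ΔG = −nFE = −(2)(96485 C/mol)(+2.0202 V) = −390 kJ/mol.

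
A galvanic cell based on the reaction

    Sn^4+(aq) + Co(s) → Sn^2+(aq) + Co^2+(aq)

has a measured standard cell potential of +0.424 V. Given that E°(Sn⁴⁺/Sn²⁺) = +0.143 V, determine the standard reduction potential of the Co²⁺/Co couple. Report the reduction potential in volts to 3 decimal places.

−0.281 V

In the reaction as written the Sn⁴⁺/Sn²⁺ couple is reduced (cathode) and Co²⁺/Co is oxidized (anode), so E°cell = E°(Sn⁴⁺/Sn²⁺) − E°(Co²⁺/Co).
E°(Co²⁺/Co) = E°(cathode) − E°cell = +0.143 − (+0.424) = −0.281 V.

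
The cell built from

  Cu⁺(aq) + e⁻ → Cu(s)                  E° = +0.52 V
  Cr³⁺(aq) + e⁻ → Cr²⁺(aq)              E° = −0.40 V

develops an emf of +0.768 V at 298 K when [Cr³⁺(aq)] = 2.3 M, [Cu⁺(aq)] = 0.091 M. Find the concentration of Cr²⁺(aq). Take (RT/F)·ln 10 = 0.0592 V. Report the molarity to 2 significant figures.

With Cu⁺/Cu at the cathode and Cr³⁺/Cr²⁺ at the anode, E°cell = +0.52 − (−0.40) = +0.92 V (n = 1).
Rearranging E = E° − (0.0592/n)·log Q gives log Q = 1(+0.92 − (+0.768))/0.0592 = 2.568.
For Cu⁺(aq) + Cr²⁺(aq) → Cu(s) + Cr³⁺(aq), the reaction quotient is Q = [Cr³⁺(aq)] / ([Cu⁺(aq)]·[Cr²⁺(aq)]).
Substituting the known concentrations and solving, log [Cr²⁺(aq)] = −1.165 and [Cr²⁺(aq)] = 0.068 M.

0.068 M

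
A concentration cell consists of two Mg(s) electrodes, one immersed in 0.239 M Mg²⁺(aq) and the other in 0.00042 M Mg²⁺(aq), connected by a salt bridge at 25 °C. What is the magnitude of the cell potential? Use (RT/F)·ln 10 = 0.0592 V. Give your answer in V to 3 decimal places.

For a concentration cell E°cell = 0, since both electrodes use the same couple.
The compartment with the higher Mg²⁺(aq) concentration (0.239 M) acts as the cathode; ions are reduced there and produced at the dilute (0.00042 M) anode.
With n = 2, Ecell = −(0.0592/2)·log([dilute]/[conc]) = −(0.0592/2)·log(0.00042/0.239) = +0.082 V.

0.082 V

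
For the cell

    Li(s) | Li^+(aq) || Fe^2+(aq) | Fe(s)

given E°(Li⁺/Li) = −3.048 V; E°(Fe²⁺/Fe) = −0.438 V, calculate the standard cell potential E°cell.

By convention the left-hand electrode in cell notation is the anode (oxidation) and the right-hand electrode is the cathode (reduction).
E°cell = E°(right) − E°(left) = −0.438 − (−3.048) = +2.610 V.

+2.610 V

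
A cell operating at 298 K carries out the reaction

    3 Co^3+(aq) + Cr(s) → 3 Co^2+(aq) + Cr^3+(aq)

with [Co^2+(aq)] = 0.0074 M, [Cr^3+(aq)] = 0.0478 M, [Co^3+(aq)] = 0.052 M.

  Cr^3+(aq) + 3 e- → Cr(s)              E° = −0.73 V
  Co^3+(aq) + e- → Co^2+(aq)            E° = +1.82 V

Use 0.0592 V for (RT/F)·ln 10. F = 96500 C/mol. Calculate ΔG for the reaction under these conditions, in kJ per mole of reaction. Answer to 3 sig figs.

E°cell = +1.82 − (−0.73) = +2.55 V; the balanced reaction transfers n = 3 electrons.
Q = ([Co^2+(aq)]^3·[Cr^3+(aq)]) / [Co^3+(aq)]^3 = 0.000138, so log Q = −3.861 and E = +2.55 − (0.0592/3)(−3.861) = +2.6262 V.
ΔG = −nFE = −(3)(96500)(+2.6262) J/mol = −760 kJ/mol.

−760 kJ/mol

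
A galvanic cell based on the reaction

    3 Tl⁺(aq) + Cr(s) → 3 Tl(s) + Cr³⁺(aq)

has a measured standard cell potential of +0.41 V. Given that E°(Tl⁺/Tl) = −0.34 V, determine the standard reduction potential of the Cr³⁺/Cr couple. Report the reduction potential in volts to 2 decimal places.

−0.75 V

In the reaction as written the Tl⁺/Tl couple is reduced (cathode) and Cr³⁺/Cr is oxidized (anode), so E°cell = E°(Tl⁺/Tl) − E°(Cr³⁺/Cr).
E°(Cr³⁺/Cr) = E°(cathode) − E°cell = −0.34 − (+0.41) = −0.75 V.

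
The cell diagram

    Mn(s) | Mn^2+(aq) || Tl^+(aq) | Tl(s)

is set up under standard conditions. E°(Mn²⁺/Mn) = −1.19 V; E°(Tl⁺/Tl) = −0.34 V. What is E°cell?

+0.85 V

By convention the left-hand electrode in cell notation is the anode (oxidation) and the right-hand electrode is the cathode (reduction).
E°cell = E°(right) − E°(left) = −0.34 − (−1.19) = +0.85 V.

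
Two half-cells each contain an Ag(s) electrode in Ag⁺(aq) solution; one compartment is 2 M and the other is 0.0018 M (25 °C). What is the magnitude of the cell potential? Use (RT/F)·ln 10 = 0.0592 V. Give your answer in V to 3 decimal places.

For a concentration cell E°cell = 0, since both electrodes use the same couple.
The compartment with the higher Ag⁺(aq) concentration (2 M) acts as the cathode; ions are reduced there and produced at the dilute (0.0018 M) anode.
With n = 1, Ecell = −(0.0592/1)·log([dilute]/[conc]) = −(0.0592/1)·log(0.0018/2) = +0.180 V.

0.180 V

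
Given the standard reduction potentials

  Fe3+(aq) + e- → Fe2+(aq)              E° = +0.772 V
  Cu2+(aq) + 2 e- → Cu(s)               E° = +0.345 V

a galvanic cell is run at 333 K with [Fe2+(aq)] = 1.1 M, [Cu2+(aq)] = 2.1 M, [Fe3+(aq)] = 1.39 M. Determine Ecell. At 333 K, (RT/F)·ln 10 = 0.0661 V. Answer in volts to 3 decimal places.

Fe³⁺/Fe²⁺ is reduced (cathode, E° = +0.772 V) and Cu²⁺/Cu is oxidized (anode).
E°cell = +0.772 − (+0.345) = +0.427 V, with n = 2 electrons transferred.
The balanced reaction is 2 Fe3+(aq) + Cu(s) → 2 Fe2+(aq) + Cu2+(aq), so Q = ([Fe2+(aq)]^2·[Cu2+(aq)]) / [Fe3+(aq)]^2 = 1.32 and log Q = 0.119.
Applying E = E° − (RT ln10/nF)·log Q gives +0.427 − (0.0661/2)(0.119) = +0.423 V.

+0.423 V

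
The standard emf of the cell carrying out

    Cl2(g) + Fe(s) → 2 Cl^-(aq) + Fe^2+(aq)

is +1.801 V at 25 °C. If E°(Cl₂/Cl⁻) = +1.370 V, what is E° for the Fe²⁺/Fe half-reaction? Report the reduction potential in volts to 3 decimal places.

In the reaction as written the Cl₂/Cl⁻ couple is reduced (cathode) and Fe²⁺/Fe is oxidized (anode), so E°cell = E°(Cl₂/Cl⁻) − E°(Fe²⁺/Fe).
E°(Fe²⁺/Fe) = E°(cathode) − E°cell = +1.370 − (+1.801) = −0.431 V.

−0.431 V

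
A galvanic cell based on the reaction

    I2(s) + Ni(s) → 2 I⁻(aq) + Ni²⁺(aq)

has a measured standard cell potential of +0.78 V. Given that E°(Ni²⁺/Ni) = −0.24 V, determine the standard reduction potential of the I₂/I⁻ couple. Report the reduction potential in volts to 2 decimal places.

In the reaction as written the I₂/I⁻ couple is reduced (cathode) and Ni²⁺/Ni is oxidized (anode), so E°cell = E°(I₂/I⁻) − E°(Ni²⁺/Ni).
E°(I₂/I⁻) = E°cell + E°(anode) = +0.78 + (−0.24) = +0.54 V.

+0.54 V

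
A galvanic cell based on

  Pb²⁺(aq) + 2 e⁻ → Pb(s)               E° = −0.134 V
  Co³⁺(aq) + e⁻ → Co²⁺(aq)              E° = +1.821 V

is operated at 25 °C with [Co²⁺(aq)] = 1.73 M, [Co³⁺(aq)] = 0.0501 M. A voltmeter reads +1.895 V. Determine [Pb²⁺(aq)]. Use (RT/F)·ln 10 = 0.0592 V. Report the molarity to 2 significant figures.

The Co³⁺/Co²⁺ couple has the larger reduction potential, so it is the cathode: E°cell = +1.821 − (−0.134) = +1.955 V and n = 2.
Rearranging E = E° − (0.0592/n)·log Q gives log Q = 2(+1.955 − (+1.895))/0.0592 = 2.027.
Balancing electrons gives 2 Co³⁺(aq) + Pb(s) → 2 Co²⁺(aq) + Pb²⁺(aq); thus Q = ([Co²⁺(aq)]^2·[Pb²⁺(aq)]) / [Co³⁺(aq)]^2.
Substituting the known concentrations and solving, log [Pb²⁺(aq)] = −1.049 and [Pb²⁺(aq)] = 0.089 M.

0.089 M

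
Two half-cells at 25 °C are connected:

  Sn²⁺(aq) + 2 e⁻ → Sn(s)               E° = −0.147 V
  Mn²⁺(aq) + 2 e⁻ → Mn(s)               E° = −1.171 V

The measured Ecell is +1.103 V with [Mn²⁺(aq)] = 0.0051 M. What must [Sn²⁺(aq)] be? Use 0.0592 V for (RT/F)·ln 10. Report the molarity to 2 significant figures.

With Sn²⁺/Sn at the cathode and Mn²⁺/Mn at the anode, E°cell = −0.147 − (−1.171) = +1.024 V (n = 2).
Rearranging E = E° − (0.0592/n)·log Q gives log Q = 2(+1.024 − (+1.103))/0.0592 = −2.669.
Balancing electrons gives Sn²⁺(aq) + Mn(s) → Sn(s) + Mn²⁺(aq); thus Q = [Mn²⁺(aq)] / [Sn²⁺(aq)].
Substituting the known concentrations and solving, log [Sn²⁺(aq)] = 0.377 and [Sn²⁺(aq)] = 2.4 M.

2.4 M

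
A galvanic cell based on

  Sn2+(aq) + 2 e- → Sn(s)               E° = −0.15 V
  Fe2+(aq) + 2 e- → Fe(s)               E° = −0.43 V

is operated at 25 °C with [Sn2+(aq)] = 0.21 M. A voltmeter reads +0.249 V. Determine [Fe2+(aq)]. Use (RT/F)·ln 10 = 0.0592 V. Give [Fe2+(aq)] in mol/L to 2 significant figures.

The Sn²⁺/Sn couple has the larger reduction potential, so it is the cathode: E°cell = −0.15 − (−0.43) = +0.28 V and n = 2.
Rearranging E = E° − (0.0592/n)·log Q gives log Q = 2(+0.28 − (+0.249))/0.0592 = 1.047.
The balanced reaction is Sn2+(aq) + Fe(s) → Sn(s) + Fe2+(aq), so Q = [Fe2+(aq)] / [Sn2+(aq)].
Solving for the unknown gives log [Fe2+(aq)] = 0.369, so [Fe2+(aq)] ≈ 2.3 M.

2.3 M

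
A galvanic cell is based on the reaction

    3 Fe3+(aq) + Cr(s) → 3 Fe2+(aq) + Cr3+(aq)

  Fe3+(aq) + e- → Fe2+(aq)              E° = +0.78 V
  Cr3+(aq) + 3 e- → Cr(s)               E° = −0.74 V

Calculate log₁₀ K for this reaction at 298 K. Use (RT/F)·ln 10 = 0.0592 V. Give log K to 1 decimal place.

log K = 77.0

The Fe³⁺/Fe²⁺ couple is reduced (cathode); E°cell = +0.78 − (−0.74) = +1.52 V with n = 3.
At equilibrium E = 0, so log K = nE°cell / 0.0592 = (3)(+1.52) / 0.0592 = 77.0.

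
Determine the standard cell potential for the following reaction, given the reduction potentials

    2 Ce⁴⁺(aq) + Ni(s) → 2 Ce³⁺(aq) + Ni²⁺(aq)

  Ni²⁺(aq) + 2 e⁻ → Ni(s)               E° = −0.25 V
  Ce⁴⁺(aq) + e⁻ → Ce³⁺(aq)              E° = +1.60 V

Ce⁴⁺(aq) gains electrons, so the Ce⁴⁺/Ce³⁺ couple is the cathode; the Ni²⁺/Ni couple is the anode.
E°cell = E°(cathode) − E°(anode) = +1.60 − (−0.25) = +1.85 V.

+1.85 V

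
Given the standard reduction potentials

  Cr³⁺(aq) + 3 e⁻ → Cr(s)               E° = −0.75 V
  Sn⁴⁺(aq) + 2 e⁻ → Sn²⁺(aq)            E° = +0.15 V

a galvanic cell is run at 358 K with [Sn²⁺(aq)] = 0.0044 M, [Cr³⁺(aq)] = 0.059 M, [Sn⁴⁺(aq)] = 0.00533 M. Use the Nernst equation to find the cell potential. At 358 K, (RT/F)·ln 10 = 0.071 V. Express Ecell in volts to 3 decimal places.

The Sn⁴⁺/Sn²⁺ couple has the more positive E°, so it is the cathode; Cr³⁺/Cr is the anode.
E°cell = +0.15 − (−0.75) = +0.90 V, with n = 6 electrons transferred.
For the overall reaction 3 Sn⁴⁺(aq) + 2 Cr(s) → 3 Sn²⁺(aq) + 2 Cr³⁺(aq), Q = ([Sn²⁺(aq)]^3·[Cr³⁺(aq)]^2) / [Sn⁴⁺(aq)]^3 = 0.00196, giving log Q = −2.708.
E = E° − (0.071/n)·log Q = +0.90 − (0.071/6)(−2.708) = +0.932 V.

+0.932 V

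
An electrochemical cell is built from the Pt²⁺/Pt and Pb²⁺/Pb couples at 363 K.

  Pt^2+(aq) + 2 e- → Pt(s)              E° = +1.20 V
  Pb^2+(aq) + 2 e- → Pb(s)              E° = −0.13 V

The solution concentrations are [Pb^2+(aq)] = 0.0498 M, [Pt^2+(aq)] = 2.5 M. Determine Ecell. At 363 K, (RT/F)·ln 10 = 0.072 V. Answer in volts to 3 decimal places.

+1.391 V

The Pt²⁺/Pt couple has the more positive E°, so it is the cathode; Pb²⁺/Pb is the anode.
E°cell = E°cat − E°an = +1.20 − (−0.13) = +1.33 V; n = 2.
Balancing gives Pt^2+(aq) + Pb(s) → Pt(s) + Pb^2+(aq); hence Q = [Pb^2+(aq)] / [Pt^2+(aq)] = 0.0199 (log Q = −1.701).
Applying E = E° − (RT ln10/nF)·log Q gives +1.33 − (0.072/2)(−1.701) = +1.391 V.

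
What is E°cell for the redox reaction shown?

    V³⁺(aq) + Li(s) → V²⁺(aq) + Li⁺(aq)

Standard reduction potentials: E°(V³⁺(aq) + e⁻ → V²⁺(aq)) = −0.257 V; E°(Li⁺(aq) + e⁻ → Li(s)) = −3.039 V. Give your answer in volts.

+2.782 V

V³⁺(aq) gains electrons, so the V³⁺/V²⁺ couple is the cathode; the Li⁺/Li couple is the anode.
E°cell = E°(cathode) − E°(anode) = −0.257 − (−3.039) = +2.782 V.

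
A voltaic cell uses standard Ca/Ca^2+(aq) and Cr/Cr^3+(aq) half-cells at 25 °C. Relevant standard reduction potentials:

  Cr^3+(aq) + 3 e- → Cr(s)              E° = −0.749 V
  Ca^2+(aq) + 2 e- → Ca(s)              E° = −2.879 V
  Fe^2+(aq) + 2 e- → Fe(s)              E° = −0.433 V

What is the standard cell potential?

The Cr³⁺/Cr couple has the higher E°, so Cr ion is reduced (cathode) and Ca is oxidized (anode).
E°cell = E°(cathode) − E°(anode) = −0.749 − (−2.879) = +2.130 V.

+2.130 V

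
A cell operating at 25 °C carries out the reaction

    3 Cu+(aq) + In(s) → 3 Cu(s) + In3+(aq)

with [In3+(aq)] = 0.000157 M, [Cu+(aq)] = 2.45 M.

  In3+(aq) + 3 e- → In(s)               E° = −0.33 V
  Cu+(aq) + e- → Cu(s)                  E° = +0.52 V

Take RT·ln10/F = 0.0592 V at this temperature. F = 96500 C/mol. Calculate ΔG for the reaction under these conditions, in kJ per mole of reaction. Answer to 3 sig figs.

E°cell = +0.52 − (−0.33) = +0.85 V; the balanced reaction transfers n = 3 electrons.
Here Q = [In3+(aq)] / [Cu+(aq)]^3 = 1.07×10^−5 (log Q = −4.972), giving E = +0.85 − (0.0592/3)·(−4.972) = +0.9481 V.
Finally ΔG = −nFE = −(3)(96500 C/mol)(+0.9481 V) = −274 kJ/mol.

−274 kJ/mol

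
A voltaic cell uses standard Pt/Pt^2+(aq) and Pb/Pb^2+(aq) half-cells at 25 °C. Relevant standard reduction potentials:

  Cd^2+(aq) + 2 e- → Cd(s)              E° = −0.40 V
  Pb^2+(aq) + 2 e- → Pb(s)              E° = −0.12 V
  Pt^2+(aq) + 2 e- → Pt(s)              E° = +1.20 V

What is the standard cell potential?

+1.32 V

The Pt²⁺/Pt couple has the higher E°, so Pt ion is reduced (cathode) and Pb is oxidized (anode).
E°cell = E°(cathode) − E°(anode) = +1.20 − (−0.12) = +1.32 V.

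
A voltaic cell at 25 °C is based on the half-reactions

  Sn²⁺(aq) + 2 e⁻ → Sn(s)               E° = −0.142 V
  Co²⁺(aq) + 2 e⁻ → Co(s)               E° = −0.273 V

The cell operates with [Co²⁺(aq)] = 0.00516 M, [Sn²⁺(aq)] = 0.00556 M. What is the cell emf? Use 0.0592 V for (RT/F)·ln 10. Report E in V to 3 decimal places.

Since E°(Sn²⁺/Sn) > E°(Co²⁺/Co), Sn²⁺/Sn serves as the cathode.
The standard potential is −0.142 − (−0.273) = +0.131 V and the balanced reaction transfers n = 2 electrons.
Balancing gives Sn²⁺(aq) + Co(s) → Sn(s) + Co²⁺(aq); hence Q = [Co²⁺(aq)] / [Sn²⁺(aq)] = 0.928 (log Q = −0.032).
Applying E = E° − (RT ln10/nF)·log Q gives +0.131 − (0.0592/2)(−0.032) = +0.132 V.

+0.132 V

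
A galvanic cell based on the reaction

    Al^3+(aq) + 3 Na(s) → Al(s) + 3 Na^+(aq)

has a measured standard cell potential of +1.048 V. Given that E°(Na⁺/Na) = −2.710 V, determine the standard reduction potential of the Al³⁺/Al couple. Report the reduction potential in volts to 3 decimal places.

In the reaction as written the Al³⁺/Al couple is reduced (cathode) and Na⁺/Na is oxidized (anode), so E°cell = E°(Al³⁺/Al) − E°(Na⁺/Na).
E°(Al³⁺/Al) = E°cell + E°(anode) = +1.048 + (−2.710) = −1.662 V.

−1.662 V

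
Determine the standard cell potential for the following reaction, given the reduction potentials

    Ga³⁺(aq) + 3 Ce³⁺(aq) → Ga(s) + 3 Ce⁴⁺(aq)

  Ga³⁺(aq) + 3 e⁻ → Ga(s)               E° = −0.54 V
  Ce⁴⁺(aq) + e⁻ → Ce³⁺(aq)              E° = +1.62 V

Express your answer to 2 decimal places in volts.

−2.16 V

In the reaction as written, Ga³⁺(aq) is reduced (cathode) and Ce⁴⁺(aq) is produced by oxidation at the anode.
E°cell = E°(cathode) − E°(anode) = −0.54 − (+1.62) = −2.16 V.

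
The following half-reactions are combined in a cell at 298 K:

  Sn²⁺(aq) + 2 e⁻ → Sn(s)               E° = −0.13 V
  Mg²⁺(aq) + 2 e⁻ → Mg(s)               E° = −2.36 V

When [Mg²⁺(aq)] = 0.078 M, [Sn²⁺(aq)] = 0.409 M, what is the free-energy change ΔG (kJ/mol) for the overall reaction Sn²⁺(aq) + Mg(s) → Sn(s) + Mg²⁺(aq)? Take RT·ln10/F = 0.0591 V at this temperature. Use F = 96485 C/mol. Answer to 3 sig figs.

The standard cell potential is −0.13 − (−2.36) = +2.23 V, with n = 2 electrons in the balanced equation.
The reaction quotient is [Mg²⁺(aq)] / [Sn²⁺(aq)] = 0.191; by Nernst, E = +2.23 − (0.0591/2)(−0.720) = +2.2513 V.
Then ΔG = −nFE = −2 × 96485 × +2.2513 J/mol = −434 kJ/mol.

−434 kJ/mol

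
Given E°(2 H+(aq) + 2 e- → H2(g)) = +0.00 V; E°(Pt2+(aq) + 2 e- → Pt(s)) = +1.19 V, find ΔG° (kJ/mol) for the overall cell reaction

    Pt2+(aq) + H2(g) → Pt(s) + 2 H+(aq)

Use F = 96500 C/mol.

−230 kJ/mol

In the reaction as written Pt2+(aq) is reduced, so the Pt²⁺/Pt couple is the cathode and 2H⁺/H₂ is the anode.
E°cell = +1.19 − (+0.00) = +1.19 V; balancing electrons gives n = 2.
ΔG° = −nFE°cell = −(2)(96500)(+1.19) J/mol = −230 kJ/mol.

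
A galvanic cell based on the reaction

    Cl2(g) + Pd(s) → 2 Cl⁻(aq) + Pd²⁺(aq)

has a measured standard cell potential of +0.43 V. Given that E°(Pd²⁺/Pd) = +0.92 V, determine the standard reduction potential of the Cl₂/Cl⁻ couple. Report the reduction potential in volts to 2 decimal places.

+1.35 V

In the reaction as written the Cl₂/Cl⁻ couple is reduced (cathode) and Pd²⁺/Pd is oxidized (anode), so E°cell = E°(Cl₂/Cl⁻) − E°(Pd²⁺/Pd).
E°(Cl₂/Cl⁻) = E°cell + E°(anode) = +0.43 + (+0.92) = +1.35 V.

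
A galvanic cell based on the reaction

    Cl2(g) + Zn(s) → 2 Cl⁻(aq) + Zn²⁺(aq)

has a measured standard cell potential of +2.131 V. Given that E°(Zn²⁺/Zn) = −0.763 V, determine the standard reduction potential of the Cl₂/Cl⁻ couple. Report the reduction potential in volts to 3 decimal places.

In the reaction as written the Cl₂/Cl⁻ couple is reduced (cathode) and Zn²⁺/Zn is oxidized (anode), so E°cell = E°(Cl₂/Cl⁻) − E°(Zn²⁺/Zn).
E°(Cl₂/Cl⁻) = E°cell + E°(anode) = +2.131 + (−0.763) = +1.368 V.

+1.368 V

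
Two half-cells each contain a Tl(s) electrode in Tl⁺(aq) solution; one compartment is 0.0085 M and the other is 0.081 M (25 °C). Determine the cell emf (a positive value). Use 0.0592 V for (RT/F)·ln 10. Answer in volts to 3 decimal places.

For a concentration cell E°cell = 0, since both electrodes use the same couple.
The compartment with the higher Tl⁺(aq) concentration (0.081 M) acts as the cathode; ions are reduced there and produced at the dilute (0.0085 M) anode.
With n = 1, Ecell = −(0.0592/1)·log([dilute]/[conc]) = −(0.0592/1)·log(0.0085/0.081) = +0.058 V.

0.058 V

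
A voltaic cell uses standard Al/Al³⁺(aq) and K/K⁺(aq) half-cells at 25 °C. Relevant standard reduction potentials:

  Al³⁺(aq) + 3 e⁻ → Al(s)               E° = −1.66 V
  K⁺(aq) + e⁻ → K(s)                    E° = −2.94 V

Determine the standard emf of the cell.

The Al³⁺/Al couple has the higher E°, so Al ion is reduced (cathode) and K is oxidized (anode).
E°cell = E°(cathode) − E°(anode) = −1.66 − (−2.94) = +1.28 V.

+1.28 V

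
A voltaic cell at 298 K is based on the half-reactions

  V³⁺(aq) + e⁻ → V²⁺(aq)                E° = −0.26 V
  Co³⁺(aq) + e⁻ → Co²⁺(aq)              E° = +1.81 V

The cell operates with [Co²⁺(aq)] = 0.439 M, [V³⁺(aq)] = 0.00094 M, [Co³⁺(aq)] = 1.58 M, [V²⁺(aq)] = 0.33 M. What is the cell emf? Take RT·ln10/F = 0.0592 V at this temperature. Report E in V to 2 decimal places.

+2.25 V

Since E°(Co³⁺/Co²⁺) > E°(V³⁺/V²⁺), Co³⁺/Co²⁺ serves as the cathode.
E°cell = E°cat − E°an = +1.81 − (−0.26) = +2.07 V; n = 1.
For the overall reaction Co³⁺(aq) + V²⁺(aq) → Co²⁺(aq) + V³⁺(aq), Q = ([Co²⁺(aq)]·[V³⁺(aq)]) / ([Co³⁺(aq)]·[V²⁺(aq)]) = 0.000791, giving log Q = −3.102.
E = E° − (0.0592/n)·log Q = +2.07 − (0.0592/1)(−3.102) = +2.25 V.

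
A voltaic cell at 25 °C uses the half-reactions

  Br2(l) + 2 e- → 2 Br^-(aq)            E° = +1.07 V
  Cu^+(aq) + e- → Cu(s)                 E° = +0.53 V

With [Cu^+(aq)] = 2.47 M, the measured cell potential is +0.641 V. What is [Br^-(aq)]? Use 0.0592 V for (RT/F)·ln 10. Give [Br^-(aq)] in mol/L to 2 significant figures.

0.0080 M

The Br₂/Br⁻ couple has the larger reduction potential, so it is the cathode: E°cell = +1.07 − (+0.53) = +0.54 V and n = 2.
From the Nernst equation, log Q = n(E° − E)/0.0592 = 2·(+0.54 − (+0.641))/0.0592 = −3.412.
Balancing electrons gives Br2(l) + 2 Cu(s) → 2 Br^-(aq) + 2 Cu^+(aq); thus Q = [Br^-(aq)]^2·[Cu^+(aq)]^2.
Isolating [Br^-(aq)] in Q = 10^{−3.412} yields log [Br^-(aq)] = −2.099, i.e. 0.0080 M.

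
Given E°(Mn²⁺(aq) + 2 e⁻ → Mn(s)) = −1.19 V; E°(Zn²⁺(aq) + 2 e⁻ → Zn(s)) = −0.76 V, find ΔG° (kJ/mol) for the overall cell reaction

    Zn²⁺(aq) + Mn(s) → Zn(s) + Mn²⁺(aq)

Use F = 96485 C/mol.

−83.0 kJ/mol

In the reaction as written Zn²⁺(aq) is reduced, so the Zn²⁺/Zn couple is the cathode and Mn²⁺/Mn is the anode.
E°cell = −0.76 − (−1.19) = +0.43 V; balancing electrons gives n = 2.
ΔG° = −nFE°cell = −(2)(96485)(+0.43) J/mol = −83.0 kJ/mol.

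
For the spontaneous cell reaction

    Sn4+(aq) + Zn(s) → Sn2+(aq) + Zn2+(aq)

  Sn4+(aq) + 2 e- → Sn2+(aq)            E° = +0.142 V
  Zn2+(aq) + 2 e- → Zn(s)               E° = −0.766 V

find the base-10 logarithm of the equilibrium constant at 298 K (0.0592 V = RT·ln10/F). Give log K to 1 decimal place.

log K = 30.7

The Sn⁴⁺/Sn²⁺ couple is reduced (cathode); E°cell = +0.142 − (−0.766) = +0.908 V with n = 2.
At equilibrium E = 0, so log K = nE°cell / 0.0592 = (2)(+0.908) / 0.0592 = 30.7.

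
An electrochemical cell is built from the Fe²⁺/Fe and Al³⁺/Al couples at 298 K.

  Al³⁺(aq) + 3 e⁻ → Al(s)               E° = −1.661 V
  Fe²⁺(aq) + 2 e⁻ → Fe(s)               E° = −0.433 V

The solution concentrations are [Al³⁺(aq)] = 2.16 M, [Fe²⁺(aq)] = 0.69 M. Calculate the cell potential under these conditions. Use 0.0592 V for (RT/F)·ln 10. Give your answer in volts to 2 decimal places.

+1.22 V

The Fe²⁺/Fe couple has the more positive E°, so it is the cathode; Al³⁺/Al is the anode.
E°cell = E°cat − E°an = −0.433 − (−1.661) = +1.228 V; n = 6.
Balancing gives 3 Fe²⁺(aq) + 2 Al(s) → 3 Fe(s) + 2 Al³⁺(aq); hence Q = [Al³⁺(aq)]^2 / [Fe²⁺(aq)]^3 = 14.2 (log Q = 1.152).
Applying E = E° − (RT ln10/nF)·log Q gives +1.228 − (0.0592/6)(1.152) = +1.22 V.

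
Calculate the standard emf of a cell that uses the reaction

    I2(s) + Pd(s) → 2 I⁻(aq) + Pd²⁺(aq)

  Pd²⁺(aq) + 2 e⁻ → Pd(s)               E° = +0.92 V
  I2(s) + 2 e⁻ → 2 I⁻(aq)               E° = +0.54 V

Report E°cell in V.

−0.38 V

In the reaction as written, I2(s) is reduced (cathode) and Pd²⁺(aq) is produced by oxidation at the anode.
E°cell = E°(cathode) − E°(anode) = +0.54 − (+0.92) = −0.38 V.
The negative E°cell means the reaction is non-spontaneous in the direction written.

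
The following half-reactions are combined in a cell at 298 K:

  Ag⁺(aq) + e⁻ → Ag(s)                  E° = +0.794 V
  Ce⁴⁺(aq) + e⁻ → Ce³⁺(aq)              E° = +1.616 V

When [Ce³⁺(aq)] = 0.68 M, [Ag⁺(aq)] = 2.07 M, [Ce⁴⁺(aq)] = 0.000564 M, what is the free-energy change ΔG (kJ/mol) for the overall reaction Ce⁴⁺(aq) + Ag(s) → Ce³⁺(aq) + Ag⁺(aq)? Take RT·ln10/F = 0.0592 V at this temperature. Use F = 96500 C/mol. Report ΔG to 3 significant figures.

−59.9 kJ/mol

E°cell = +1.616 − (+0.794) = +0.822 V; the balanced reaction transfers n = 1 electron.
Here Q = ([Ce³⁺(aq)]·[Ag⁺(aq)]) / [Ce⁴⁺(aq)] = 2.5×10^3 (log Q = 3.397), giving E = +0.822 − (0.0592/1)·(3.397) = +0.6209 V.
Then ΔG = −nFE = −1 × 96500 × +0.6209 J/mol = −59.9 kJ/mol.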